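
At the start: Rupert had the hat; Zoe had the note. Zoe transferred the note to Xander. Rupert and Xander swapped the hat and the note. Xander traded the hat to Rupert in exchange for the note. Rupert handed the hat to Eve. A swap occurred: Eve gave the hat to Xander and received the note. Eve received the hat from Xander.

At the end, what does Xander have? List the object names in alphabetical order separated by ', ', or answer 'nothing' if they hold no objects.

Tracking all object holders:
Start: hat:Rupert, note:Zoe
Event 1 (give note: Zoe -> Xander). State: hat:Rupert, note:Xander
Event 2 (swap hat<->note: now hat:Xander, note:Rupert). State: hat:Xander, note:Rupert
Event 3 (swap hat<->note: now hat:Rupert, note:Xander). State: hat:Rupert, note:Xander
Event 4 (give hat: Rupert -> Eve). State: hat:Eve, note:Xander
Event 5 (swap hat<->note: now hat:Xander, note:Eve). State: hat:Xander, note:Eve
Event 6 (give hat: Xander -> Eve). State: hat:Eve, note:Eve

Final state: hat:Eve, note:Eve
Xander holds: (nothing).

Answer: nothing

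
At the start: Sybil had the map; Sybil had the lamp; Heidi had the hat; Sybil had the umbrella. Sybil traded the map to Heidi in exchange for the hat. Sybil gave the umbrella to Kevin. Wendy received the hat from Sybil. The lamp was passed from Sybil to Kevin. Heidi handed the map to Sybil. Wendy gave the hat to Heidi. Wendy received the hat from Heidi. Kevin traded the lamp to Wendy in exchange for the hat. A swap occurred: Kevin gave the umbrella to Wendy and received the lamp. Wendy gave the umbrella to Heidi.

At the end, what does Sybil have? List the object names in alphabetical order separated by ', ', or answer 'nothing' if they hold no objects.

Tracking all object holders:
Start: map:Sybil, lamp:Sybil, hat:Heidi, umbrella:Sybil
Event 1 (swap map<->hat: now map:Heidi, hat:Sybil). State: map:Heidi, lamp:Sybil, hat:Sybil, umbrella:Sybil
Event 2 (give umbrella: Sybil -> Kevin). State: map:Heidi, lamp:Sybil, hat:Sybil, umbrella:Kevin
Event 3 (give hat: Sybil -> Wendy). State: map:Heidi, lamp:Sybil, hat:Wendy, umbrella:Kevin
Event 4 (give lamp: Sybil -> Kevin). State: map:Heidi, lamp:Kevin, hat:Wendy, umbrella:Kevin
Event 5 (give map: Heidi -> Sybil). State: map:Sybil, lamp:Kevin, hat:Wendy, umbrella:Kevin
Event 6 (give hat: Wendy -> Heidi). State: map:Sybil, lamp:Kevin, hat:Heidi, umbrella:Kevin
Event 7 (give hat: Heidi -> Wendy). State: map:Sybil, lamp:Kevin, hat:Wendy, umbrella:Kevin
Event 8 (swap lamp<->hat: now lamp:Wendy, hat:Kevin). State: map:Sybil, lamp:Wendy, hat:Kevin, umbrella:Kevin
Event 9 (swap umbrella<->lamp: now umbrella:Wendy, lamp:Kevin). State: map:Sybil, lamp:Kevin, hat:Kevin, umbrella:Wendy
Event 10 (give umbrella: Wendy -> Heidi). State: map:Sybil, lamp:Kevin, hat:Kevin, umbrella:Heidi

Final state: map:Sybil, lamp:Kevin, hat:Kevin, umbrella:Heidi
Sybil holds: map.

Answer: map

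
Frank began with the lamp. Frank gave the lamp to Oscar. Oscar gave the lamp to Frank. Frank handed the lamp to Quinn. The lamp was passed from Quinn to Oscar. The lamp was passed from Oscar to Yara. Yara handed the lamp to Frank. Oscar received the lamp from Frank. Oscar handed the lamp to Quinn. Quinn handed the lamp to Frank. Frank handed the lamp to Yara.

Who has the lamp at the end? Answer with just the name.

Tracking the lamp through each event:
Start: Frank has the lamp.
After event 1: Oscar has the lamp.
After event 2: Frank has the lamp.
After event 3: Quinn has the lamp.
After event 4: Oscar has the lamp.
After event 5: Yara has the lamp.
After event 6: Frank has the lamp.
After event 7: Oscar has the lamp.
After event 8: Quinn has the lamp.
After event 9: Frank has the lamp.
After event 10: Yara has the lamp.

Answer: Yara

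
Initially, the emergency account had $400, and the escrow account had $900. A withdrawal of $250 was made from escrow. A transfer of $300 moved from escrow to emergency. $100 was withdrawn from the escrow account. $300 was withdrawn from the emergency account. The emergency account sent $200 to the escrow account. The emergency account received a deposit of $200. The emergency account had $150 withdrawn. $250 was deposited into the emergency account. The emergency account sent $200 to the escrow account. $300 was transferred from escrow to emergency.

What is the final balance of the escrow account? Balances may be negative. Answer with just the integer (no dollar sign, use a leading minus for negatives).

Tracking account balances step by step:
Start: emergency=400, escrow=900
Event 1 (withdraw 250 from escrow): escrow: 900 - 250 = 650. Balances: emergency=400, escrow=650
Event 2 (transfer 300 escrow -> emergency): escrow: 650 - 300 = 350, emergency: 400 + 300 = 700. Balances: emergency=700, escrow=350
Event 3 (withdraw 100 from escrow): escrow: 350 - 100 = 250. Balances: emergency=700, escrow=250
Event 4 (withdraw 300 from emergency): emergency: 700 - 300 = 400. Balances: emergency=400, escrow=250
Event 5 (transfer 200 emergency -> escrow): emergency: 400 - 200 = 200, escrow: 250 + 200 = 450. Balances: emergency=200, escrow=450
Event 6 (deposit 200 to emergency): emergency: 200 + 200 = 400. Balances: emergency=400, escrow=450
Event 7 (withdraw 150 from emergency): emergency: 400 - 150 = 250. Balances: emergency=250, escrow=450
Event 8 (deposit 250 to emergency): emergency: 250 + 250 = 500. Balances: emergency=500, escrow=450
Event 9 (transfer 200 emergency -> escrow): emergency: 500 - 200 = 300, escrow: 450 + 200 = 650. Balances: emergency=300, escrow=650
Event 10 (transfer 300 escrow -> emergency): escrow: 650 - 300 = 350, emergency: 300 + 300 = 600. Balances: emergency=600, escrow=350

Final balance of escrow: 350

Answer: 350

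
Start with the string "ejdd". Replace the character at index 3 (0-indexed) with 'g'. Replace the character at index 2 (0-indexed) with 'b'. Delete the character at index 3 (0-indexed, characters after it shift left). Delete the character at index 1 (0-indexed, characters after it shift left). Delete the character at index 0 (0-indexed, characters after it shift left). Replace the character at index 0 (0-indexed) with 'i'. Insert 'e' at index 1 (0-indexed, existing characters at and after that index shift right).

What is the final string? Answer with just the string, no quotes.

Answer: ie

Derivation:
Applying each edit step by step:
Start: "ejdd"
Op 1 (replace idx 3: 'd' -> 'g'): "ejdd" -> "ejdg"
Op 2 (replace idx 2: 'd' -> 'b'): "ejdg" -> "ejbg"
Op 3 (delete idx 3 = 'g'): "ejbg" -> "ejb"
Op 4 (delete idx 1 = 'j'): "ejb" -> "eb"
Op 5 (delete idx 0 = 'e'): "eb" -> "b"
Op 6 (replace idx 0: 'b' -> 'i'): "b" -> "i"
Op 7 (insert 'e' at idx 1): "i" -> "ie"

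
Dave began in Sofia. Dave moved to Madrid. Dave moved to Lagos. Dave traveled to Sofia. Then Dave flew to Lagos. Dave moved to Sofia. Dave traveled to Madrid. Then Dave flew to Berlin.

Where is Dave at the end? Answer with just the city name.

Tracking Dave's location:
Start: Dave is in Sofia.
After move 1: Sofia -> Madrid. Dave is in Madrid.
After move 2: Madrid -> Lagos. Dave is in Lagos.
After move 3: Lagos -> Sofia. Dave is in Sofia.
After move 4: Sofia -> Lagos. Dave is in Lagos.
After move 5: Lagos -> Sofia. Dave is in Sofia.
After move 6: Sofia -> Madrid. Dave is in Madrid.
After move 7: Madrid -> Berlin. Dave is in Berlin.

Answer: Berlin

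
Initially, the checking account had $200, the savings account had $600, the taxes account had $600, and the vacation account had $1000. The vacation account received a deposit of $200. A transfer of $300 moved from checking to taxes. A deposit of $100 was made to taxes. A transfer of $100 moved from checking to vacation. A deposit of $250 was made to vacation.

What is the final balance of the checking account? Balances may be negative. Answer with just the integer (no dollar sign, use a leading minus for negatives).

Tracking account balances step by step:
Start: checking=200, savings=600, taxes=600, vacation=1000
Event 1 (deposit 200 to vacation): vacation: 1000 + 200 = 1200. Balances: checking=200, savings=600, taxes=600, vacation=1200
Event 2 (transfer 300 checking -> taxes): checking: 200 - 300 = -100, taxes: 600 + 300 = 900. Balances: checking=-100, savings=600, taxes=900, vacation=1200
Event 3 (deposit 100 to taxes): taxes: 900 + 100 = 1000. Balances: checking=-100, savings=600, taxes=1000, vacation=1200
Event 4 (transfer 100 checking -> vacation): checking: -100 - 100 = -200, vacation: 1200 + 100 = 1300. Balances: checking=-200, savings=600, taxes=1000, vacation=1300
Event 5 (deposit 250 to vacation): vacation: 1300 + 250 = 1550. Balances: checking=-200, savings=600, taxes=1000, vacation=1550

Final balance of checking: -200

Answer: -200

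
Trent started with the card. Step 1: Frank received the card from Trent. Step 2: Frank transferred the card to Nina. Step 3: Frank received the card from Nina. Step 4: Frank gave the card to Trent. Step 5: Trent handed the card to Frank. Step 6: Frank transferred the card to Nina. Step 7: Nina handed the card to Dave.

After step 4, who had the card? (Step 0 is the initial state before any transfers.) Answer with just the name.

Tracking the card holder through step 4:
After step 0 (start): Trent
After step 1: Frank
After step 2: Nina
After step 3: Frank
After step 4: Trent

At step 4, the holder is Trent.

Answer: Trent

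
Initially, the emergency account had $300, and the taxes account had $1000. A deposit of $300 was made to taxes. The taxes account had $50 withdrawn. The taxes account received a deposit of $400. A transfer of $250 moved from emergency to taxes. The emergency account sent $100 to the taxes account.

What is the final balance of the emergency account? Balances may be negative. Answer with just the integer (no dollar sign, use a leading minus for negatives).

Tracking account balances step by step:
Start: emergency=300, taxes=1000
Event 1 (deposit 300 to taxes): taxes: 1000 + 300 = 1300. Balances: emergency=300, taxes=1300
Event 2 (withdraw 50 from taxes): taxes: 1300 - 50 = 1250. Balances: emergency=300, taxes=1250
Event 3 (deposit 400 to taxes): taxes: 1250 + 400 = 1650. Balances: emergency=300, taxes=1650
Event 4 (transfer 250 emergency -> taxes): emergency: 300 - 250 = 50, taxes: 1650 + 250 = 1900. Balances: emergency=50, taxes=1900
Event 5 (transfer 100 emergency -> taxes): emergency: 50 - 100 = -50, taxes: 1900 + 100 = 2000. Balances: emergency=-50, taxes=2000

Final balance of emergency: -50

Answer: -50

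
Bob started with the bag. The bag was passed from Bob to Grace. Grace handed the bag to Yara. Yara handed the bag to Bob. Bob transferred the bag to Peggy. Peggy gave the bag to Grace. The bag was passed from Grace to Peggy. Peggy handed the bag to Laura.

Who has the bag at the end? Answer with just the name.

Tracking the bag through each event:
Start: Bob has the bag.
After event 1: Grace has the bag.
After event 2: Yara has the bag.
After event 3: Bob has the bag.
After event 4: Peggy has the bag.
After event 5: Grace has the bag.
After event 6: Peggy has the bag.
After event 7: Laura has the bag.

Answer: Laura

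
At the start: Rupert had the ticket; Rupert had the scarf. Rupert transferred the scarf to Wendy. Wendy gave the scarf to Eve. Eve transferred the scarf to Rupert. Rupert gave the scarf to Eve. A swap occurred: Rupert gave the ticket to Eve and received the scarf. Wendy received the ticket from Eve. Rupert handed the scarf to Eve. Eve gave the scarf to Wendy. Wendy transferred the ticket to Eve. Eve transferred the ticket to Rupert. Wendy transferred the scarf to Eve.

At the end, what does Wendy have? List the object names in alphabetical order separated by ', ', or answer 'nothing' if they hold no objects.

Answer: nothing

Derivation:
Tracking all object holders:
Start: ticket:Rupert, scarf:Rupert
Event 1 (give scarf: Rupert -> Wendy). State: ticket:Rupert, scarf:Wendy
Event 2 (give scarf: Wendy -> Eve). State: ticket:Rupert, scarf:Eve
Event 3 (give scarf: Eve -> Rupert). State: ticket:Rupert, scarf:Rupert
Event 4 (give scarf: Rupert -> Eve). State: ticket:Rupert, scarf:Eve
Event 5 (swap ticket<->scarf: now ticket:Eve, scarf:Rupert). State: ticket:Eve, scarf:Rupert
Event 6 (give ticket: Eve -> Wendy). State: ticket:Wendy, scarf:Rupert
Event 7 (give scarf: Rupert -> Eve). State: ticket:Wendy, scarf:Eve
Event 8 (give scarf: Eve -> Wendy). State: ticket:Wendy, scarf:Wendy
Event 9 (give ticket: Wendy -> Eve). State: ticket:Eve, scarf:Wendy
Event 10 (give ticket: Eve -> Rupert). State: ticket:Rupert, scarf:Wendy
Event 11 (give scarf: Wendy -> Eve). State: ticket:Rupert, scarf:Eve

Final state: ticket:Rupert, scarf:Eve
Wendy holds: (nothing).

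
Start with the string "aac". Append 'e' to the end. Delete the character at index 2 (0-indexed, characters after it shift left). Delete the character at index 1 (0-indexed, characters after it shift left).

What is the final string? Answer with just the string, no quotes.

Applying each edit step by step:
Start: "aac"
Op 1 (append 'e'): "aac" -> "aace"
Op 2 (delete idx 2 = 'c'): "aace" -> "aae"
Op 3 (delete idx 1 = 'a'): "aae" -> "ae"

Answer: ae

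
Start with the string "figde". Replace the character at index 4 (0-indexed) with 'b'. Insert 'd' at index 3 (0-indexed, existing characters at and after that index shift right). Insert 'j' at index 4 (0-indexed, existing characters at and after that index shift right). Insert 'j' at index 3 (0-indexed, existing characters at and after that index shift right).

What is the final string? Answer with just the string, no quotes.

Applying each edit step by step:
Start: "figde"
Op 1 (replace idx 4: 'e' -> 'b'): "figde" -> "figdb"
Op 2 (insert 'd' at idx 3): "figdb" -> "figddb"
Op 3 (insert 'j' at idx 4): "figddb" -> "figdjdb"
Op 4 (insert 'j' at idx 3): "figdjdb" -> "figjdjdb"

Answer: figjdjdb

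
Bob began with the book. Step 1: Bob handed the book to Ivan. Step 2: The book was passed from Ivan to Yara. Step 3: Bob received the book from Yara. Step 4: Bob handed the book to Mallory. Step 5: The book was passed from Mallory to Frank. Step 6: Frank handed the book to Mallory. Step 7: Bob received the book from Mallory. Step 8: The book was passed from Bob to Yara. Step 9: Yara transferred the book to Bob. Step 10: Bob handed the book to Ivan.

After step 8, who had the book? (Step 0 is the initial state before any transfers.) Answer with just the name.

Answer: Yara

Derivation:
Tracking the book holder through step 8:
After step 0 (start): Bob
After step 1: Ivan
After step 2: Yara
After step 3: Bob
After step 4: Mallory
After step 5: Frank
After step 6: Mallory
After step 7: Bob
After step 8: Yara

At step 8, the holder is Yara.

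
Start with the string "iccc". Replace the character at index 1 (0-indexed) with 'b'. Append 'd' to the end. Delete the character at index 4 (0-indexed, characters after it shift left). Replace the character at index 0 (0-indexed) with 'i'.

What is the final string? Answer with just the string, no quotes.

Applying each edit step by step:
Start: "iccc"
Op 1 (replace idx 1: 'c' -> 'b'): "iccc" -> "ibcc"
Op 2 (append 'd'): "ibcc" -> "ibccd"
Op 3 (delete idx 4 = 'd'): "ibccd" -> "ibcc"
Op 4 (replace idx 0: 'i' -> 'i'): "ibcc" -> "ibcc"

Answer: ibcc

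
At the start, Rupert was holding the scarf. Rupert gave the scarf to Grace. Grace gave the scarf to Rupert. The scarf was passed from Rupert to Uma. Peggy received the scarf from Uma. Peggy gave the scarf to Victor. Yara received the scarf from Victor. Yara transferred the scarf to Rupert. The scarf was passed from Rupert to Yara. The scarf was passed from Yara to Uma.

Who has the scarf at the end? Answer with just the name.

Tracking the scarf through each event:
Start: Rupert has the scarf.
After event 1: Grace has the scarf.
After event 2: Rupert has the scarf.
After event 3: Uma has the scarf.
After event 4: Peggy has the scarf.
After event 5: Victor has the scarf.
After event 6: Yara has the scarf.
After event 7: Rupert has the scarf.
After event 8: Yara has the scarf.
After event 9: Uma has the scarf.

Answer: Uma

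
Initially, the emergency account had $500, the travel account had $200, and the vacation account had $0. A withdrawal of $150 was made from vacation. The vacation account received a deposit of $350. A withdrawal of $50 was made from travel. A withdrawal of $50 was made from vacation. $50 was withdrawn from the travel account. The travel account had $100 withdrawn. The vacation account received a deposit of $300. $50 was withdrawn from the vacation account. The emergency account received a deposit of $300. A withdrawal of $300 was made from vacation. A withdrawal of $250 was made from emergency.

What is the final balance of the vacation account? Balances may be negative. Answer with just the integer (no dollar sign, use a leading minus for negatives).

Answer: 100

Derivation:
Tracking account balances step by step:
Start: emergency=500, travel=200, vacation=0
Event 1 (withdraw 150 from vacation): vacation: 0 - 150 = -150. Balances: emergency=500, travel=200, vacation=-150
Event 2 (deposit 350 to vacation): vacation: -150 + 350 = 200. Balances: emergency=500, travel=200, vacation=200
Event 3 (withdraw 50 from travel): travel: 200 - 50 = 150. Balances: emergency=500, travel=150, vacation=200
Event 4 (withdraw 50 from vacation): vacation: 200 - 50 = 150. Balances: emergency=500, travel=150, vacation=150
Event 5 (withdraw 50 from travel): travel: 150 - 50 = 100. Balances: emergency=500, travel=100, vacation=150
Event 6 (withdraw 100 from travel): travel: 100 - 100 = 0. Balances: emergency=500, travel=0, vacation=150
Event 7 (deposit 300 to vacation): vacation: 150 + 300 = 450. Balances: emergency=500, travel=0, vacation=450
Event 8 (withdraw 50 from vacation): vacation: 450 - 50 = 400. Balances: emergency=500, travel=0, vacation=400
Event 9 (deposit 300 to emergency): emergency: 500 + 300 = 800. Balances: emergency=800, travel=0, vacation=400
Event 10 (withdraw 300 from vacation): vacation: 400 - 300 = 100. Balances: emergency=800, travel=0, vacation=100
Event 11 (withdraw 250 from emergency): emergency: 800 - 250 = 550. Balances: emergency=550, travel=0, vacation=100

Final balance of vacation: 100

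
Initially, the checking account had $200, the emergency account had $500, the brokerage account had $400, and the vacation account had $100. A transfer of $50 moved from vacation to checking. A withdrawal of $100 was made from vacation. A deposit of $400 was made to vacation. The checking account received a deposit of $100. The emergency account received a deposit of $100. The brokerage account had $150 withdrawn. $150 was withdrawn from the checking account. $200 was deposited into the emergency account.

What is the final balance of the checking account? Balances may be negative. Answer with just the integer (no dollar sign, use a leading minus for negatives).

Answer: 200

Derivation:
Tracking account balances step by step:
Start: checking=200, emergency=500, brokerage=400, vacation=100
Event 1 (transfer 50 vacation -> checking): vacation: 100 - 50 = 50, checking: 200 + 50 = 250. Balances: checking=250, emergency=500, brokerage=400, vacation=50
Event 2 (withdraw 100 from vacation): vacation: 50 - 100 = -50. Balances: checking=250, emergency=500, brokerage=400, vacation=-50
Event 3 (deposit 400 to vacation): vacation: -50 + 400 = 350. Balances: checking=250, emergency=500, brokerage=400, vacation=350
Event 4 (deposit 100 to checking): checking: 250 + 100 = 350. Balances: checking=350, emergency=500, brokerage=400, vacation=350
Event 5 (deposit 100 to emergency): emergency: 500 + 100 = 600. Balances: checking=350, emergency=600, brokerage=400, vacation=350
Event 6 (withdraw 150 from brokerage): brokerage: 400 - 150 = 250. Balances: checking=350, emergency=600, brokerage=250, vacation=350
Event 7 (withdraw 150 from checking): checking: 350 - 150 = 200. Balances: checking=200, emergency=600, brokerage=250, vacation=350
Event 8 (deposit 200 to emergency): emergency: 600 + 200 = 800. Balances: checking=200, emergency=800, brokerage=250, vacation=350

Final balance of checking: 200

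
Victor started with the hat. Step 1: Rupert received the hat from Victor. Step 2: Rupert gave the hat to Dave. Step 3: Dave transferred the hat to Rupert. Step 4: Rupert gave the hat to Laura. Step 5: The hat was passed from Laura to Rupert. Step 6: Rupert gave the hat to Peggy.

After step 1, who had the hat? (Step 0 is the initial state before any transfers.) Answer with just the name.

Answer: Rupert

Derivation:
Tracking the hat holder through step 1:
After step 0 (start): Victor
After step 1: Rupert

At step 1, the holder is Rupert.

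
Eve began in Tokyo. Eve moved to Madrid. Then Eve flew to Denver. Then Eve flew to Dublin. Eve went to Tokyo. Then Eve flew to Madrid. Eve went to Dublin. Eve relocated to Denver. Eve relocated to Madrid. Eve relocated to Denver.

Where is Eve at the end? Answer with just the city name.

Tracking Eve's location:
Start: Eve is in Tokyo.
After move 1: Tokyo -> Madrid. Eve is in Madrid.
After move 2: Madrid -> Denver. Eve is in Denver.
After move 3: Denver -> Dublin. Eve is in Dublin.
After move 4: Dublin -> Tokyo. Eve is in Tokyo.
After move 5: Tokyo -> Madrid. Eve is in Madrid.
After move 6: Madrid -> Dublin. Eve is in Dublin.
After move 7: Dublin -> Denver. Eve is in Denver.
After move 8: Denver -> Madrid. Eve is in Madrid.
After move 9: Madrid -> Denver. Eve is in Denver.

Answer: Denver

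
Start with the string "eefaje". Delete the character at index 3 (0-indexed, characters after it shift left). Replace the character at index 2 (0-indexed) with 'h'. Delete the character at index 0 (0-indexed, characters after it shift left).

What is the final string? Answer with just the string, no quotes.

Answer: ehje

Derivation:
Applying each edit step by step:
Start: "eefaje"
Op 1 (delete idx 3 = 'a'): "eefaje" -> "eefje"
Op 2 (replace idx 2: 'f' -> 'h'): "eefje" -> "eehje"
Op 3 (delete idx 0 = 'e'): "eehje" -> "ehje"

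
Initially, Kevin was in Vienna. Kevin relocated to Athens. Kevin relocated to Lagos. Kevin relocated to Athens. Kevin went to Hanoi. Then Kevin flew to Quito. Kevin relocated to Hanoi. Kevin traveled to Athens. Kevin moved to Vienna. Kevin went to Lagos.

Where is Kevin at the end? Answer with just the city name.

Answer: Lagos

Derivation:
Tracking Kevin's location:
Start: Kevin is in Vienna.
After move 1: Vienna -> Athens. Kevin is in Athens.
After move 2: Athens -> Lagos. Kevin is in Lagos.
After move 3: Lagos -> Athens. Kevin is in Athens.
After move 4: Athens -> Hanoi. Kevin is in Hanoi.
After move 5: Hanoi -> Quito. Kevin is in Quito.
After move 6: Quito -> Hanoi. Kevin is in Hanoi.
After move 7: Hanoi -> Athens. Kevin is in Athens.
After move 8: Athens -> Vienna. Kevin is in Vienna.
After move 9: Vienna -> Lagos. Kevin is in Lagos.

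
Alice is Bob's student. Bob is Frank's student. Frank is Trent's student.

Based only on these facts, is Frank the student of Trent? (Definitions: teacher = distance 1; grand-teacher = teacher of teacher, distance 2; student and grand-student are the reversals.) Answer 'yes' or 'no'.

Answer: yes

Derivation:
Reconstructing the teacher chain from the given facts:
  Trent -> Frank -> Bob -> Alice
(each arrow means 'teacher of the next')
Positions in the chain (0 = top):
  position of Trent: 0
  position of Frank: 1
  position of Bob: 2
  position of Alice: 3

Frank is at position 1, Trent is at position 0; signed distance (j - i) = -1.
'student' requires j - i = -1. Actual distance is -1, so the relation HOLDS.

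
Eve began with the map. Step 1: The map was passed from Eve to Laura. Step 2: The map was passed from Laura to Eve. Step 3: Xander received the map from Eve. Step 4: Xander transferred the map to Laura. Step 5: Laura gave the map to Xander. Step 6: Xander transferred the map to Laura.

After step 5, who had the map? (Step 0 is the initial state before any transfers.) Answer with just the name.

Answer: Xander

Derivation:
Tracking the map holder through step 5:
After step 0 (start): Eve
After step 1: Laura
After step 2: Eve
After step 3: Xander
After step 4: Laura
After step 5: Xander

At step 5, the holder is Xander.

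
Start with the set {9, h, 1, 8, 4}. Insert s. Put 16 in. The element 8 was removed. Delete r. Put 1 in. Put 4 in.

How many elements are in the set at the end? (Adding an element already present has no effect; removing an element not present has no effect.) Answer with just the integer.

Answer: 6

Derivation:
Tracking the set through each operation:
Start: {1, 4, 8, 9, h}
Event 1 (add s): added. Set: {1, 4, 8, 9, h, s}
Event 2 (add 16): added. Set: {1, 16, 4, 8, 9, h, s}
Event 3 (remove 8): removed. Set: {1, 16, 4, 9, h, s}
Event 4 (remove r): not present, no change. Set: {1, 16, 4, 9, h, s}
Event 5 (add 1): already present, no change. Set: {1, 16, 4, 9, h, s}
Event 6 (add 4): already present, no change. Set: {1, 16, 4, 9, h, s}

Final set: {1, 16, 4, 9, h, s} (size 6)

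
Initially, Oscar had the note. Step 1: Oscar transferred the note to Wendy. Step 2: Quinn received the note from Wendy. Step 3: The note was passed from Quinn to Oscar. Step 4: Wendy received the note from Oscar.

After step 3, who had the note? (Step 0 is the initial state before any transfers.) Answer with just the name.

Answer: Oscar

Derivation:
Tracking the note holder through step 3:
After step 0 (start): Oscar
After step 1: Wendy
After step 2: Quinn
After step 3: Oscar

At step 3, the holder is Oscar.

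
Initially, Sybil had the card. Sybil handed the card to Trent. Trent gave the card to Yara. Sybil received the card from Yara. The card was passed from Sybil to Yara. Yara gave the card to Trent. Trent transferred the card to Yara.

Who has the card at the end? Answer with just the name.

Answer: Yara

Derivation:
Tracking the card through each event:
Start: Sybil has the card.
After event 1: Trent has the card.
After event 2: Yara has the card.
After event 3: Sybil has the card.
After event 4: Yara has the card.
After event 5: Trent has the card.
After event 6: Yara has the card.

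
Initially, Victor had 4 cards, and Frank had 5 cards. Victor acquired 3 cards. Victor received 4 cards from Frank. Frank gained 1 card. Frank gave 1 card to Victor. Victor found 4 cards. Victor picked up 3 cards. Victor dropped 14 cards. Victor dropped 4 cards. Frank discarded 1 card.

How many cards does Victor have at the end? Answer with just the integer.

Answer: 1

Derivation:
Tracking counts step by step:
Start: Victor=4, Frank=5
Event 1 (Victor +3): Victor: 4 -> 7. State: Victor=7, Frank=5
Event 2 (Frank -> Victor, 4): Frank: 5 -> 1, Victor: 7 -> 11. State: Victor=11, Frank=1
Event 3 (Frank +1): Frank: 1 -> 2. State: Victor=11, Frank=2
Event 4 (Frank -> Victor, 1): Frank: 2 -> 1, Victor: 11 -> 12. State: Victor=12, Frank=1
Event 5 (Victor +4): Victor: 12 -> 16. State: Victor=16, Frank=1
Event 6 (Victor +3): Victor: 16 -> 19. State: Victor=19, Frank=1
Event 7 (Victor -14): Victor: 19 -> 5. State: Victor=5, Frank=1
Event 8 (Victor -4): Victor: 5 -> 1. State: Victor=1, Frank=1
Event 9 (Frank -1): Frank: 1 -> 0. State: Victor=1, Frank=0

Victor's final count: 1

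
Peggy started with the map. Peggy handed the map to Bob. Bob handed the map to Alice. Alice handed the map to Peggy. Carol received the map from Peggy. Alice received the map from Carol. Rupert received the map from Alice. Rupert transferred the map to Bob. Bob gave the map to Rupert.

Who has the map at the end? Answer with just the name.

Tracking the map through each event:
Start: Peggy has the map.
After event 1: Bob has the map.
After event 2: Alice has the map.
After event 3: Peggy has the map.
After event 4: Carol has the map.
After event 5: Alice has the map.
After event 6: Rupert has the map.
After event 7: Bob has the map.
After event 8: Rupert has the map.

Answer: Rupert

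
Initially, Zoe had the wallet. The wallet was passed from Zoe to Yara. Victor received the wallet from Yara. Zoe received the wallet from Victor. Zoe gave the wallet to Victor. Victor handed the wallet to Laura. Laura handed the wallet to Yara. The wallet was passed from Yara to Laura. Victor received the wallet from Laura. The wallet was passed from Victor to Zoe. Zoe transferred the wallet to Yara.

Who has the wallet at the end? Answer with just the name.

Answer: Yara

Derivation:
Tracking the wallet through each event:
Start: Zoe has the wallet.
After event 1: Yara has the wallet.
After event 2: Victor has the wallet.
After event 3: Zoe has the wallet.
After event 4: Victor has the wallet.
After event 5: Laura has the wallet.
After event 6: Yara has the wallet.
After event 7: Laura has the wallet.
After event 8: Victor has the wallet.
After event 9: Zoe has the wallet.
After event 10: Yara has the wallet.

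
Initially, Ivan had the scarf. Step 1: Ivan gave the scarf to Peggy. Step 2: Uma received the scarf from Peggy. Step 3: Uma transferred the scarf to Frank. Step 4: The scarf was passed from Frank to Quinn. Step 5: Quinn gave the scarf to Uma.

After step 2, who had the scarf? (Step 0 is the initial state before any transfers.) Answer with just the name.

Tracking the scarf holder through step 2:
After step 0 (start): Ivan
After step 1: Peggy
After step 2: Uma

At step 2, the holder is Uma.

Answer: Uma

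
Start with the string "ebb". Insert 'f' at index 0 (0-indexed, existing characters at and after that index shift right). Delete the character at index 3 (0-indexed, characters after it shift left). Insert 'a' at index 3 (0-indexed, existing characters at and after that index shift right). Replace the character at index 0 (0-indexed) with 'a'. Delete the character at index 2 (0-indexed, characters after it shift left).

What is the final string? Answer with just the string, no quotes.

Applying each edit step by step:
Start: "ebb"
Op 1 (insert 'f' at idx 0): "ebb" -> "febb"
Op 2 (delete idx 3 = 'b'): "febb" -> "feb"
Op 3 (insert 'a' at idx 3): "feb" -> "feba"
Op 4 (replace idx 0: 'f' -> 'a'): "feba" -> "aeba"
Op 5 (delete idx 2 = 'b'): "aeba" -> "aea"

Answer: aea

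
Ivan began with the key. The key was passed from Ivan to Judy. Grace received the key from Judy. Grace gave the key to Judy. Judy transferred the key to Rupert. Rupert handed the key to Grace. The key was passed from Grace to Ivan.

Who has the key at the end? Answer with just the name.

Tracking the key through each event:
Start: Ivan has the key.
After event 1: Judy has the key.
After event 2: Grace has the key.
After event 3: Judy has the key.
After event 4: Rupert has the key.
After event 5: Grace has the key.
After event 6: Ivan has the key.

Answer: Ivan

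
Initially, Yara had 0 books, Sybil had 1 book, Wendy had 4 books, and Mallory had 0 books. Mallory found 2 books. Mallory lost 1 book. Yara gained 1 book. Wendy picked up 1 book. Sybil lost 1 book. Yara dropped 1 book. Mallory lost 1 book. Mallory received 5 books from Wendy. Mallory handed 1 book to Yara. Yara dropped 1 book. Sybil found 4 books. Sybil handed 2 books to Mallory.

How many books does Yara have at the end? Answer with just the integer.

Tracking counts step by step:
Start: Yara=0, Sybil=1, Wendy=4, Mallory=0
Event 1 (Mallory +2): Mallory: 0 -> 2. State: Yara=0, Sybil=1, Wendy=4, Mallory=2
Event 2 (Mallory -1): Mallory: 2 -> 1. State: Yara=0, Sybil=1, Wendy=4, Mallory=1
Event 3 (Yara +1): Yara: 0 -> 1. State: Yara=1, Sybil=1, Wendy=4, Mallory=1
Event 4 (Wendy +1): Wendy: 4 -> 5. State: Yara=1, Sybil=1, Wendy=5, Mallory=1
Event 5 (Sybil -1): Sybil: 1 -> 0. State: Yara=1, Sybil=0, Wendy=5, Mallory=1
Event 6 (Yara -1): Yara: 1 -> 0. State: Yara=0, Sybil=0, Wendy=5, Mallory=1
Event 7 (Mallory -1): Mallory: 1 -> 0. State: Yara=0, Sybil=0, Wendy=5, Mallory=0
Event 8 (Wendy -> Mallory, 5): Wendy: 5 -> 0, Mallory: 0 -> 5. State: Yara=0, Sybil=0, Wendy=0, Mallory=5
Event 9 (Mallory -> Yara, 1): Mallory: 5 -> 4, Yara: 0 -> 1. State: Yara=1, Sybil=0, Wendy=0, Mallory=4
Event 10 (Yara -1): Yara: 1 -> 0. State: Yara=0, Sybil=0, Wendy=0, Mallory=4
Event 11 (Sybil +4): Sybil: 0 -> 4. State: Yara=0, Sybil=4, Wendy=0, Mallory=4
Event 12 (Sybil -> Mallory, 2): Sybil: 4 -> 2, Mallory: 4 -> 6. State: Yara=0, Sybil=2, Wendy=0, Mallory=6

Yara's final count: 0

Answer: 0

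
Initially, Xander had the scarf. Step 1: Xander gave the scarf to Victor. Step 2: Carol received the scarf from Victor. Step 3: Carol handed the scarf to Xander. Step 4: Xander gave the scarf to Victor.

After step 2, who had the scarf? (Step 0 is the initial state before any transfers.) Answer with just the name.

Tracking the scarf holder through step 2:
After step 0 (start): Xander
After step 1: Victor
After step 2: Carol

At step 2, the holder is Carol.

Answer: Carol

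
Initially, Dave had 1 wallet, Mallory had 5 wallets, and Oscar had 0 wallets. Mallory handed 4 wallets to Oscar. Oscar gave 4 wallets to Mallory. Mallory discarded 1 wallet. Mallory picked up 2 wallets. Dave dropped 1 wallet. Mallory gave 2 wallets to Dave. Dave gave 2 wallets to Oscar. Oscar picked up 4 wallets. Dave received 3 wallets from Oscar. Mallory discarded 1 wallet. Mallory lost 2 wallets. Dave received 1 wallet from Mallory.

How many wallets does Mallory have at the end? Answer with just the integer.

Answer: 0

Derivation:
Tracking counts step by step:
Start: Dave=1, Mallory=5, Oscar=0
Event 1 (Mallory -> Oscar, 4): Mallory: 5 -> 1, Oscar: 0 -> 4. State: Dave=1, Mallory=1, Oscar=4
Event 2 (Oscar -> Mallory, 4): Oscar: 4 -> 0, Mallory: 1 -> 5. State: Dave=1, Mallory=5, Oscar=0
Event 3 (Mallory -1): Mallory: 5 -> 4. State: Dave=1, Mallory=4, Oscar=0
Event 4 (Mallory +2): Mallory: 4 -> 6. State: Dave=1, Mallory=6, Oscar=0
Event 5 (Dave -1): Dave: 1 -> 0. State: Dave=0, Mallory=6, Oscar=0
Event 6 (Mallory -> Dave, 2): Mallory: 6 -> 4, Dave: 0 -> 2. State: Dave=2, Mallory=4, Oscar=0
Event 7 (Dave -> Oscar, 2): Dave: 2 -> 0, Oscar: 0 -> 2. State: Dave=0, Mallory=4, Oscar=2
Event 8 (Oscar +4): Oscar: 2 -> 6. State: Dave=0, Mallory=4, Oscar=6
Event 9 (Oscar -> Dave, 3): Oscar: 6 -> 3, Dave: 0 -> 3. State: Dave=3, Mallory=4, Oscar=3
Event 10 (Mallory -1): Mallory: 4 -> 3. State: Dave=3, Mallory=3, Oscar=3
Event 11 (Mallory -2): Mallory: 3 -> 1. State: Dave=3, Mallory=1, Oscar=3
Event 12 (Mallory -> Dave, 1): Mallory: 1 -> 0, Dave: 3 -> 4. State: Dave=4, Mallory=0, Oscar=3

Mallory's final count: 0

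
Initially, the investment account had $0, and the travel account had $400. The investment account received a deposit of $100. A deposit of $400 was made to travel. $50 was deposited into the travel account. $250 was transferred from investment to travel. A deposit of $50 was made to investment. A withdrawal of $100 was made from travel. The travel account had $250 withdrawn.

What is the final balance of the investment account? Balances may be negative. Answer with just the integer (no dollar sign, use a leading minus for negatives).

Answer: -100

Derivation:
Tracking account balances step by step:
Start: investment=0, travel=400
Event 1 (deposit 100 to investment): investment: 0 + 100 = 100. Balances: investment=100, travel=400
Event 2 (deposit 400 to travel): travel: 400 + 400 = 800. Balances: investment=100, travel=800
Event 3 (deposit 50 to travel): travel: 800 + 50 = 850. Balances: investment=100, travel=850
Event 4 (transfer 250 investment -> travel): investment: 100 - 250 = -150, travel: 850 + 250 = 1100. Balances: investment=-150, travel=1100
Event 5 (deposit 50 to investment): investment: -150 + 50 = -100. Balances: investment=-100, travel=1100
Event 6 (withdraw 100 from travel): travel: 1100 - 100 = 1000. Balances: investment=-100, travel=1000
Event 7 (withdraw 250 from travel): travel: 1000 - 250 = 750. Balances: investment=-100, travel=750

Final balance of investment: -100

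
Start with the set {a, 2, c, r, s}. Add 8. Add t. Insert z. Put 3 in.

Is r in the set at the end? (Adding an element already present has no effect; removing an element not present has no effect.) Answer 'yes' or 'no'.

Answer: yes

Derivation:
Tracking the set through each operation:
Start: {2, a, c, r, s}
Event 1 (add 8): added. Set: {2, 8, a, c, r, s}
Event 2 (add t): added. Set: {2, 8, a, c, r, s, t}
Event 3 (add z): added. Set: {2, 8, a, c, r, s, t, z}
Event 4 (add 3): added. Set: {2, 3, 8, a, c, r, s, t, z}

Final set: {2, 3, 8, a, c, r, s, t, z} (size 9)
r is in the final set.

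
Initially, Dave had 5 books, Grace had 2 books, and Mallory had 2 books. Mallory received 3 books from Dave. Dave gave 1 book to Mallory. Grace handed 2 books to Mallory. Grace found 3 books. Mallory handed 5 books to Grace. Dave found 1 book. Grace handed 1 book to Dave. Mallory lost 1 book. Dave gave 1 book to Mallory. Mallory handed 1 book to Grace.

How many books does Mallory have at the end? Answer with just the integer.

Answer: 2

Derivation:
Tracking counts step by step:
Start: Dave=5, Grace=2, Mallory=2
Event 1 (Dave -> Mallory, 3): Dave: 5 -> 2, Mallory: 2 -> 5. State: Dave=2, Grace=2, Mallory=5
Event 2 (Dave -> Mallory, 1): Dave: 2 -> 1, Mallory: 5 -> 6. State: Dave=1, Grace=2, Mallory=6
Event 3 (Grace -> Mallory, 2): Grace: 2 -> 0, Mallory: 6 -> 8. State: Dave=1, Grace=0, Mallory=8
Event 4 (Grace +3): Grace: 0 -> 3. State: Dave=1, Grace=3, Mallory=8
Event 5 (Mallory -> Grace, 5): Mallory: 8 -> 3, Grace: 3 -> 8. State: Dave=1, Grace=8, Mallory=3
Event 6 (Dave +1): Dave: 1 -> 2. State: Dave=2, Grace=8, Mallory=3
Event 7 (Grace -> Dave, 1): Grace: 8 -> 7, Dave: 2 -> 3. State: Dave=3, Grace=7, Mallory=3
Event 8 (Mallory -1): Mallory: 3 -> 2. State: Dave=3, Grace=7, Mallory=2
Event 9 (Dave -> Mallory, 1): Dave: 3 -> 2, Mallory: 2 -> 3. State: Dave=2, Grace=7, Mallory=3
Event 10 (Mallory -> Grace, 1): Mallory: 3 -> 2, Grace: 7 -> 8. State: Dave=2, Grace=8, Mallory=2

Mallory's final count: 2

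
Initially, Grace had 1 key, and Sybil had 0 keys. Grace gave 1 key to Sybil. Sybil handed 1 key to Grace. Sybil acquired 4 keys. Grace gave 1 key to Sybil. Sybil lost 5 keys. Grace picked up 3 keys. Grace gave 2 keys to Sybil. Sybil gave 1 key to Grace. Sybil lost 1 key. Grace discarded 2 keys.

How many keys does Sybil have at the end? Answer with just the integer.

Tracking counts step by step:
Start: Grace=1, Sybil=0
Event 1 (Grace -> Sybil, 1): Grace: 1 -> 0, Sybil: 0 -> 1. State: Grace=0, Sybil=1
Event 2 (Sybil -> Grace, 1): Sybil: 1 -> 0, Grace: 0 -> 1. State: Grace=1, Sybil=0
Event 3 (Sybil +4): Sybil: 0 -> 4. State: Grace=1, Sybil=4
Event 4 (Grace -> Sybil, 1): Grace: 1 -> 0, Sybil: 4 -> 5. State: Grace=0, Sybil=5
Event 5 (Sybil -5): Sybil: 5 -> 0. State: Grace=0, Sybil=0
Event 6 (Grace +3): Grace: 0 -> 3. State: Grace=3, Sybil=0
Event 7 (Grace -> Sybil, 2): Grace: 3 -> 1, Sybil: 0 -> 2. State: Grace=1, Sybil=2
Event 8 (Sybil -> Grace, 1): Sybil: 2 -> 1, Grace: 1 -> 2. State: Grace=2, Sybil=1
Event 9 (Sybil -1): Sybil: 1 -> 0. State: Grace=2, Sybil=0
Event 10 (Grace -2): Grace: 2 -> 0. State: Grace=0, Sybil=0

Sybil's final count: 0

Answer: 0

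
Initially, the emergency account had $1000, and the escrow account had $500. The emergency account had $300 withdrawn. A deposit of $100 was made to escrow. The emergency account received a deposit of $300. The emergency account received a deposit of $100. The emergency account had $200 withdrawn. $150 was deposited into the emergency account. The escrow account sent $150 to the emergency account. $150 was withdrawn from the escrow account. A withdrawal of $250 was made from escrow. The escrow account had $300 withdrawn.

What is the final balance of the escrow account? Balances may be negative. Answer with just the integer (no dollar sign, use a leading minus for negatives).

Answer: -250

Derivation:
Tracking account balances step by step:
Start: emergency=1000, escrow=500
Event 1 (withdraw 300 from emergency): emergency: 1000 - 300 = 700. Balances: emergency=700, escrow=500
Event 2 (deposit 100 to escrow): escrow: 500 + 100 = 600. Balances: emergency=700, escrow=600
Event 3 (deposit 300 to emergency): emergency: 700 + 300 = 1000. Balances: emergency=1000, escrow=600
Event 4 (deposit 100 to emergency): emergency: 1000 + 100 = 1100. Balances: emergency=1100, escrow=600
Event 5 (withdraw 200 from emergency): emergency: 1100 - 200 = 900. Balances: emergency=900, escrow=600
Event 6 (deposit 150 to emergency): emergency: 900 + 150 = 1050. Balances: emergency=1050, escrow=600
Event 7 (transfer 150 escrow -> emergency): escrow: 600 - 150 = 450, emergency: 1050 + 150 = 1200. Balances: emergency=1200, escrow=450
Event 8 (withdraw 150 from escrow): escrow: 450 - 150 = 300. Balances: emergency=1200, escrow=300
Event 9 (withdraw 250 from escrow): escrow: 300 - 250 = 50. Balances: emergency=1200, escrow=50
Event 10 (withdraw 300 from escrow): escrow: 50 - 300 = -250. Balances: emergency=1200, escrow=-250

Final balance of escrow: -250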